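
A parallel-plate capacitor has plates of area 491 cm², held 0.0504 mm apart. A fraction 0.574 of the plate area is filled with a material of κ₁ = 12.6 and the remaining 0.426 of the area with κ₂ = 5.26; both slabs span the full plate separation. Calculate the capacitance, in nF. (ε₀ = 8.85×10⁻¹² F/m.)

A = 491 cm² = 4.91×10⁻² m².
Side-by-side slabs ⇒ two capacitors in parallel, each spanning the full gap.
C₁ = κ₁ε₀A₁/d = 12.6 × 8.85×10⁻¹² × 2.82×10⁻² / 5.04×10⁻⁵ = 6.24×10⁻⁸ F.
C₂ = κ₂ε₀A₂/d = 5.26 × 8.85×10⁻¹² × 2.09×10⁻² / 5.04×10⁻⁵ = 1.93×10⁻⁸ F.
C = C₁ + C₂ = 8.17×10⁻⁸ F.

C ≈ 81.7 nF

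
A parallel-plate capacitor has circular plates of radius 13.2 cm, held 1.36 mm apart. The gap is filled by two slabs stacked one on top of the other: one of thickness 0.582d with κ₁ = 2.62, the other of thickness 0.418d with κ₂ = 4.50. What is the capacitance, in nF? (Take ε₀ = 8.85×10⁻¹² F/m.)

C ≈ 1.13 nF

A = π(13.2 cm)² = 5.47×10⁻² m².
Stacked slabs ⇒ two capacitors in series, each with the full plate area.
C₁ = κ₁ε₀A/d₁ = 2.62 × 8.85×10⁻¹² × 5.47×10⁻² / 7.92×10⁻⁴ = 1.60×10⁻⁹ F.
C₂ = κ₂ε₀A/d₂ = 4.50 × 8.85×10⁻¹² × 5.47×10⁻² / 5.68×10⁻⁴ = 3.83×10⁻⁹ F.
C = (1/C₁ + 1/C₂)⁻¹ = 1.13×10⁻⁹ F.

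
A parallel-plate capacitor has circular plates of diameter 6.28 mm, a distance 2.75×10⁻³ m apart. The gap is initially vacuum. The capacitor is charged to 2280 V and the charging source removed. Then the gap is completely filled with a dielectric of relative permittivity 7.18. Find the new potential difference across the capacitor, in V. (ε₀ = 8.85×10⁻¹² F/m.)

A = π(6.28/2 mm)² = 3.10×10⁻⁵ m².
Initially C₁ = ε₀A/d = 8.85×10⁻¹² × 3.10×10⁻⁵ / 2.75×10⁻³ = 9.97×10⁻¹⁴ F.
V₁ = 2.28×10³ V.
Isolated ⇒ Q is held fixed. C₂ = 7.18 C₁ and V = Q/C, so V₂/V₁ = C₁/C₂ = 0.139.
V₂ = 0.139 × 2.28×10³ = 3.18×10² V.

V ≈ 318 V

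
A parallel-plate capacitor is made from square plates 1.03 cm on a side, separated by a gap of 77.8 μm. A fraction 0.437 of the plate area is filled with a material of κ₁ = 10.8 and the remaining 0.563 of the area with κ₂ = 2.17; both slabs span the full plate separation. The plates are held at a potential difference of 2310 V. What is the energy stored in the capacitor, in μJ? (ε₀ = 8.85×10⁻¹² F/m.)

A = (1.03 cm)² = 1.06×10⁻⁴ m².
Side-by-side slabs ⇒ two capacitors in parallel, each spanning the full gap.
C₁ = κ₁ε₀A₁/d = 10.8 × 8.85×10⁻¹² × 4.64×10⁻⁵ / 7.78×10⁻⁵ = 5.70×10⁻¹¹ F.
C₂ = κ₂ε₀A₂/d = 2.17 × 8.85×10⁻¹² × 5.97×10⁻⁵ / 7.78×10⁻⁵ = 1.47×10⁻¹¹ F.
C = C₁ + C₂ = 7.17×10⁻¹¹ F.
U = ½CV² = ½ × 7.17×10⁻¹¹ × (2310)² = 1.91×10⁻⁴ J.

U ≈ 191 μJ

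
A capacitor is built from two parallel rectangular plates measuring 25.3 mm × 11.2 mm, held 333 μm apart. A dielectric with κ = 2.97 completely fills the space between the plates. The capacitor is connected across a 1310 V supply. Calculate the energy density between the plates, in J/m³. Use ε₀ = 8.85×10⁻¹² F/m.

E = V/d = 1310 / 3.33×10⁻⁴ = 3.93×10⁶ V/m.
u = ½κε₀E² = ½ × 2.97 × 8.85×10⁻¹² × (3.93×10⁶)² = 2.03×10² J/m³.

203 J/m³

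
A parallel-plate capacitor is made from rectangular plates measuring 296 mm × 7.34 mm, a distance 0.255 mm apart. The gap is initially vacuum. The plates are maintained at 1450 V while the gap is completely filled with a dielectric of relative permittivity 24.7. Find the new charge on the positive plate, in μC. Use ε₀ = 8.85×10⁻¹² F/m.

Q ≈ 2.70 μC

A = 296 × 7.34 mm² = 2.17×10⁻³ m².
Initially C₁ = ε₀A/d = 8.85×10⁻¹² × 2.17×10⁻³ / 2.55×10⁻⁴ = 7.54×10⁻¹¹ F.
Q₁ = 1.09×10⁻⁷ C.
Battery connected ⇒ V is held fixed. C₂ = 24.7 C₁ and Q = CV, so Q₂/Q₁ = C₂/C₁ = 24.7.
Q₂ = 24.7 × 1.09×10⁻⁷ = 2.70×10⁻⁶ C.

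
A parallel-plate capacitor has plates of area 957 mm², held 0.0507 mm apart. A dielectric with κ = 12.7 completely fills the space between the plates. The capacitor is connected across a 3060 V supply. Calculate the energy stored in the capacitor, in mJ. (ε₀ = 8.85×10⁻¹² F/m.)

U ≈ 9.93 mJ

A = 957 mm² = 9.57×10⁻⁴ m².
C = κε₀A/d = 12.7 × 8.85×10⁻¹² × 9.57×10⁻⁴ / 5.07×10⁻⁵ = 2.12×10⁻⁹ F.
U = ½CV² = ½ × 2.12×10⁻⁹ × (3060)² = 9.93×10⁻³ J.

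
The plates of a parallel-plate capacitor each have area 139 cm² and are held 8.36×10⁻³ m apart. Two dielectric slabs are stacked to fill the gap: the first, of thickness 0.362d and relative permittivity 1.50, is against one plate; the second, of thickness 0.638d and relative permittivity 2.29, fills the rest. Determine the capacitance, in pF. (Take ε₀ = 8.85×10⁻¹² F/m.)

A = 139 cm² = 1.39×10⁻² m².
Stacked slabs ⇒ two capacitors in series, each with the full plate area.
C₁ = κ₁ε₀A/d₁ = 1.50 × 8.85×10⁻¹² × 1.39×10⁻² / 3.03×10⁻³ = 6.10×10⁻¹¹ F.
C₂ = κ₂ε₀A/d₂ = 2.29 × 8.85×10⁻¹² × 1.39×10⁻² / 5.33×10⁻³ = 5.28×10⁻¹¹ F.
C = (1/C₁ + 1/C₂)⁻¹ = 2.83×10⁻¹¹ F.

C ≈ 28.3 pF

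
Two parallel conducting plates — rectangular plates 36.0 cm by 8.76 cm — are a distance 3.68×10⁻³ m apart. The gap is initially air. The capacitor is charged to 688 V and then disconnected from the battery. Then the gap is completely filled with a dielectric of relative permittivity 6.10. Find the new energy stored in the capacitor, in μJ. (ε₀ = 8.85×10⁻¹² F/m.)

A = 36.0 × 8.76 cm² = 3.15×10⁻² m².
Initially C₁ = ε₀A/d = 8.85×10⁻¹² × 3.15×10⁻² / 3.68×10⁻³ = 7.58×10⁻¹¹ F.
U₁ = 1.79×10⁻⁵ J.
Isolated ⇒ Q is held fixed. C₂ = 6.10 C₁ and U = Q²/(2C), so U₂/U₁ = C₁/C₂ = 0.164.
U₂ = 0.164 × 1.79×10⁻⁵ = 2.94×10⁻⁶ J.

2.94 μJ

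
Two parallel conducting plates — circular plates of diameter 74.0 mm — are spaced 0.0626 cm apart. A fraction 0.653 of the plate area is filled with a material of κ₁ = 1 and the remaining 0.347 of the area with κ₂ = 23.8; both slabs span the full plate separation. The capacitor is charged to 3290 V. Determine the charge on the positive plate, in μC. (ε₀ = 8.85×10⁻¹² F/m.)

A = π(74.0/2 mm)² = 4.30×10⁻³ m².
Side-by-side slabs ⇒ two capacitors in parallel, each spanning the full gap.
C₁ = κ₁ε₀A₁/d = 1.00 × 8.85×10⁻¹² × 2.81×10⁻³ / 6.26×10⁻⁴ = 3.97×10⁻¹¹ F.
C₂ = κ₂ε₀A₂/d = 23.8 × 8.85×10⁻¹² × 1.49×10⁻³ / 6.26×10⁻⁴ = 5.02×10⁻¹⁰ F.
C = C₁ + C₂ = 5.42×10⁻¹⁰ F.
Q = CV = 5.42×10⁻¹⁰ × 3290 = 1.78×10⁻⁶ C.

Q ≈ 1.78 μC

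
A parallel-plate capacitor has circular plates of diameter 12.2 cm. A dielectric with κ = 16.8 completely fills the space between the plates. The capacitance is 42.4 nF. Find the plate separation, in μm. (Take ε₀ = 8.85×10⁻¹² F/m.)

d ≈ 41.0 μm

A = π(12.2/2 cm)² = 1.17×10⁻² m².
d = κε₀A/C = 16.8 × 8.85×10⁻¹² × 1.17×10⁻² / 4.24×10⁻⁸ = 4.10×10⁻⁵ m.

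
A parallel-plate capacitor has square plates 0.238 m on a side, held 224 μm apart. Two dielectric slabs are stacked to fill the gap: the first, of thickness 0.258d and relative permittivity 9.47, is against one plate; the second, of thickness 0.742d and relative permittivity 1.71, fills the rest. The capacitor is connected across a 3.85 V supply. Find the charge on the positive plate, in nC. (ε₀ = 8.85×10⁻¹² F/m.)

Q ≈ 18.7 nC

A = (0.238 m)² = 5.66×10⁻² m².
Stacked slabs ⇒ two capacitors in series, each with the full plate area.
C₁ = κ₁ε₀A/d₁ = 9.47 × 8.85×10⁻¹² × 5.66×10⁻² / 5.78×10⁻⁵ = 8.21×10⁻⁸ F.
C₂ = κ₂ε₀A/d₂ = 1.71 × 8.85×10⁻¹² × 5.66×10⁻² / 1.66×10⁻⁴ = 5.16×10⁻⁹ F.
C = (1/C₁ + 1/C₂)⁻¹ = 4.85×10⁻⁹ F.
Q = CV = 4.85×10⁻⁹ × 3.85 = 1.87×10⁻⁸ C.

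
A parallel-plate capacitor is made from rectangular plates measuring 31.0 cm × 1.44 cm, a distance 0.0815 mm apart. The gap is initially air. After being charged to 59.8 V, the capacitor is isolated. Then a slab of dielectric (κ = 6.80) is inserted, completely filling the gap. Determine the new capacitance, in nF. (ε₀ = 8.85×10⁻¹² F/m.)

C ≈ 3.30 nF

A = 31.0 × 1.44 cm² = 4.46×10⁻³ m².
Initially C₁ = ε₀A/d = 8.85×10⁻¹² × 4.46×10⁻³ / 8.15×10⁻⁵ = 4.85×10⁻¹⁰ F.
C = κε₀A/d scales with κ, so C₂/C₁ = κ = 6.80.
C₂ = 6.80 × 4.85×10⁻¹⁰ = 3.30×10⁻⁹ F.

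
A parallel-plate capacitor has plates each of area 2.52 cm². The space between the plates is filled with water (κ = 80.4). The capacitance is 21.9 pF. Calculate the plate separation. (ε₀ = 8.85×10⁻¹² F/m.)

d ≈ 8.19 mm

A = 2.52 cm² = 2.52×10⁻⁴ m².
d = κε₀A/C = 80.4 × 8.85×10⁻¹² × 2.52×10⁻⁴ / 2.19×10⁻¹¹ = 8.19×10⁻³ m.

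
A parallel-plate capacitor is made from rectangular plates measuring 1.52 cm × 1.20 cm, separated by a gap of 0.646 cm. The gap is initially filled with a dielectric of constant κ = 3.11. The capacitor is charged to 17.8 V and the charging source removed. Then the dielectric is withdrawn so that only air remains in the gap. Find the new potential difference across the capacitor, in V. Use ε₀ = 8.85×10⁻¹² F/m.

V ≈ 55.4 V

A = 1.52 × 1.20 cm² = 1.82×10⁻⁴ m².
Initially C₁ = κε₀A/d = 3.11 × 8.85×10⁻¹² × 1.82×10⁻⁴ / 6.46×10⁻³ = 7.77×10⁻¹³ F.
V₁ = 17.8 V.
Isolated ⇒ Q is held fixed. C₂ = 0.322 C₁ and V = Q/C, so V₂/V₁ = C₁/C₂ = 3.11.
V₂ = 3.11 × 17.8 = 55.4 V.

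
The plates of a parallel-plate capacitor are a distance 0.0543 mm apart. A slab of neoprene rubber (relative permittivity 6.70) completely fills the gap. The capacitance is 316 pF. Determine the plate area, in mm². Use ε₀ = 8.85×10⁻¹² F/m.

A = Cd/(κε₀) = 3.16×10⁻¹⁰ × 5.43×10⁻⁵ / (6.70 × 8.85×10⁻¹²) = 2.89×10⁻⁴ m².

A ≈ 289 mm²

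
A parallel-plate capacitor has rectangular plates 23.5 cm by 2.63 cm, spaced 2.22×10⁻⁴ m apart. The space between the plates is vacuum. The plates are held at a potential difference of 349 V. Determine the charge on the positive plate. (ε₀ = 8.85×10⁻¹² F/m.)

Q ≈ 86.0 nC

A = 23.5 × 2.63 cm² = 6.18×10⁻³ m².
C = ε₀A/d = 8.85×10⁻¹² × 6.18×10⁻³ / 2.22×10⁻⁴ = 2.46×10⁻¹⁰ F.
Q = CV = 2.46×10⁻¹⁰ × 349 = 8.60×10⁻⁸ C.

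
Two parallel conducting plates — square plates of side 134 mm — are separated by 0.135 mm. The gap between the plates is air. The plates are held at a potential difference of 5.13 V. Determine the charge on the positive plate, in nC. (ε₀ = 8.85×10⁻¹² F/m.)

A = (134 mm)² = 1.80×10⁻² m².
C = ε₀A/d = 8.85×10⁻¹² × 1.80×10⁻² / 1.35×10⁻⁴ = 1.18×10⁻⁹ F.
Q = CV = 1.18×10⁻⁹ × 5.13 = 6.04×10⁻⁹ C.

Q ≈ 6.04 nC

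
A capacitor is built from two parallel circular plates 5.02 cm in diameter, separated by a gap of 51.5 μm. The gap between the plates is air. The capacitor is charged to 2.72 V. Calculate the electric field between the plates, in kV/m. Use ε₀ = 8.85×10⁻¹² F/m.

52.8 kV/m

E = V/d = 2.72 / 5.15×10⁻⁵ = 5.28×10⁴ V/m.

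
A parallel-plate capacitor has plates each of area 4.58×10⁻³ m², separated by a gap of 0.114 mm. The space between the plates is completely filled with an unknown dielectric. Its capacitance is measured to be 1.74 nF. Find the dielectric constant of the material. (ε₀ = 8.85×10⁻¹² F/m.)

κ ≈ 4.89

κ = Cd/(ε₀A) = 1.74×10⁻⁹ × 1.14×10⁻⁴ / (8.85×10⁻¹² × 4.58×10⁻³) = 4.89.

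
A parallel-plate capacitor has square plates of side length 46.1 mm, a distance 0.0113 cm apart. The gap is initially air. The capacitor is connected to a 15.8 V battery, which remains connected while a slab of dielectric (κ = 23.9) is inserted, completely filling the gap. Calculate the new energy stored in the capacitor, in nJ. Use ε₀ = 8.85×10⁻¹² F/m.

497 nJ

A = (46.1 mm)² = 2.13×10⁻³ m².
Initially C₁ = ε₀A/d = 8.85×10⁻¹² × 2.13×10⁻³ / 1.13×10⁻⁴ = 1.66×10⁻¹⁰ F.
U₁ = 2.08×10⁻⁸ J.
Battery connected ⇒ V is held fixed. C₂ = 23.9 C₁ and U = ½CV², so U₂/U₁ = C₂/C₁ = 23.9.
U₂ = 23.9 × 2.08×10⁻⁸ = 4.97×10⁻⁷ J.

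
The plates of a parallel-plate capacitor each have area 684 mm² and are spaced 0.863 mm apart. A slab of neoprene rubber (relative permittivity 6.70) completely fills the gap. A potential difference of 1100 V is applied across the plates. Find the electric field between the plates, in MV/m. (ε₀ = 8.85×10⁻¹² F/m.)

E ≈ 1.27 MV/m

E = V/d = 1100 / 8.63×10⁻⁴ = 1.27×10⁶ V/m.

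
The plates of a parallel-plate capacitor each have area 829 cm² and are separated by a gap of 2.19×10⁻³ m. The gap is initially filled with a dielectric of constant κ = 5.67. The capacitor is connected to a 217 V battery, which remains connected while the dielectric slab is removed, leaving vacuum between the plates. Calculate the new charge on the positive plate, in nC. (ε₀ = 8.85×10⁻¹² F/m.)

A = 829 cm² = 8.29×10⁻² m².
Initially C₁ = κε₀A/d = 5.67 × 8.85×10⁻¹² × 8.29×10⁻² / 2.19×10⁻³ = 1.90×10⁻⁹ F.
Q₁ = 4.12×10⁻⁷ C.
Battery connected ⇒ V is held fixed. C₂ = 0.176 C₁ and Q = CV, so Q₂/Q₁ = C₂/C₁ = 0.176.
Q₂ = 0.176 × 4.12×10⁻⁷ = 7.27×10⁻⁸ C.

72.7 nC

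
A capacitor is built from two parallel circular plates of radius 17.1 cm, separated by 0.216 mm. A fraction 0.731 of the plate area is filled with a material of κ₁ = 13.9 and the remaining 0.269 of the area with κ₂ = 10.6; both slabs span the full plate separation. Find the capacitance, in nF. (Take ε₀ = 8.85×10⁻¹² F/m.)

C ≈ 49.0 nF

A = π(17.1 cm)² = 9.19×10⁻² m².
Side-by-side slabs ⇒ two capacitors in parallel, each spanning the full gap.
C₁ = κ₁ε₀A₁/d = 13.9 × 8.85×10⁻¹² × 6.72×10⁻² / 2.16×10⁻⁴ = 3.82×10⁻⁸ F.
C₂ = κ₂ε₀A₂/d = 10.6 × 8.85×10⁻¹² × 2.47×10⁻² / 2.16×10⁻⁴ = 1.07×10⁻⁸ F.
C = C₁ + C₂ = 4.90×10⁻⁸ F.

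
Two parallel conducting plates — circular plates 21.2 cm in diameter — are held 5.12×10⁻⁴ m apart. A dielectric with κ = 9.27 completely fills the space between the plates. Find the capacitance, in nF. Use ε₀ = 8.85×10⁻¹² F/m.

A = π(21.2/2 cm)² = 3.53×10⁻² m².
C = κε₀A/d = 9.27 × 8.85×10⁻¹² × 3.53×10⁻² / 5.12×10⁻⁴ = 5.66×10⁻⁹ F.

C ≈ 5.66 nF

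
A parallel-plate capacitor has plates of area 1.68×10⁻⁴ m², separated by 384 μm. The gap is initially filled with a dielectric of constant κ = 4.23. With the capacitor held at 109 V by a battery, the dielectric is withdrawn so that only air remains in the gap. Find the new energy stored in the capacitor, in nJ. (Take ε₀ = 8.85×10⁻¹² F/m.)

Initially C₁ = κε₀A/d = 4.23 × 8.85×10⁻¹² × 1.68×10⁻⁴ / 3.84×10⁻⁴ = 1.64×10⁻¹¹ F.
U₁ = 9.73×10⁻⁸ J.
Battery connected ⇒ V is held fixed. C₂ = 0.236 C₁ and U = ½CV², so U₂/U₁ = C₂/C₁ = 0.236.
U₂ = 0.236 × 9.73×10⁻⁸ = 2.30×10⁻⁸ J.

U ≈ 23.0 nJ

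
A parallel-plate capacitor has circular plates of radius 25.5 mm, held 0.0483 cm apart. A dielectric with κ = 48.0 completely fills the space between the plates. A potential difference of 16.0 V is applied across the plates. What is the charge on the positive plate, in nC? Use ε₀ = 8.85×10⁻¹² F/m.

Q ≈ 28.7 nC

A = π(25.5 mm)² = 2.04×10⁻³ m².
C = κε₀A/d = 48.0 × 8.85×10⁻¹² × 2.04×10⁻³ / 4.83×10⁻⁴ = 1.80×10⁻⁹ F.
Q = CV = 1.80×10⁻⁹ × 16.0 = 2.87×10⁻⁸ C.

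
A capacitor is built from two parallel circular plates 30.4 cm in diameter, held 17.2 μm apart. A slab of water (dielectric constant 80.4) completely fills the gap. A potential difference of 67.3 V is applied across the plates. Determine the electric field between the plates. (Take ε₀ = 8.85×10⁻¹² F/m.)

E = V/d = 67.3 / 1.72×10⁻⁵ = 3.91×10⁶ V/m.

3.91 MV/m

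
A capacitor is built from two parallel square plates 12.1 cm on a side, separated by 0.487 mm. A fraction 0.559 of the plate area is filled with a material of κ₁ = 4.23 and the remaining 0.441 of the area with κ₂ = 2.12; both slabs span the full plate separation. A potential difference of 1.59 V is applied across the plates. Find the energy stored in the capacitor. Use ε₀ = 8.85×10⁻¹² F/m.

1.11 nJ

A = (12.1 cm)² = 1.46×10⁻² m².
Side-by-side slabs ⇒ two capacitors in parallel, each spanning the full gap.
C₁ = κ₁ε₀A₁/d = 4.23 × 8.85×10⁻¹² × 8.18×10⁻³ / 4.87×10⁻⁴ = 6.29×10⁻¹⁰ F.
C₂ = κ₂ε₀A₂/d = 2.12 × 8.85×10⁻¹² × 6.46×10⁻³ / 4.87×10⁻⁴ = 2.49×10⁻¹⁰ F.
C = C₁ + C₂ = 8.78×10⁻¹⁰ F.
U = ½CV² = ½ × 8.78×10⁻¹⁰ × (1.59)² = 1.11×10⁻⁹ J.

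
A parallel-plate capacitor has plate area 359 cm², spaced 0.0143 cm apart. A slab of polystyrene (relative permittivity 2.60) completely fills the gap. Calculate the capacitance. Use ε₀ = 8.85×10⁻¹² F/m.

C ≈ 5.78 nF

A = 359 cm² = 3.59×10⁻² m².
C = κε₀A/d = 2.60 × 8.85×10⁻¹² × 3.59×10⁻² / 1.43×10⁻⁴ = 5.78×10⁻⁹ F.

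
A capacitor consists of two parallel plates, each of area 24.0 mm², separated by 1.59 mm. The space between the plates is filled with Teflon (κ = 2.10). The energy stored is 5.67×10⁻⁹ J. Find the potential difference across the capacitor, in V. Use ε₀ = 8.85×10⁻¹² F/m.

V ≈ 201 V

A = 24.0 mm² = 2.40×10⁻⁵ m².
C = κε₀A/d = 2.10 × 8.85×10⁻¹² × 2.40×10⁻⁵ / 1.59×10⁻³ = 2.81×10⁻¹³ F.
V = √(2U/C) = √(2 × 5.67×10⁻⁹ / 2.81×10⁻¹³) = 2.01×10² V.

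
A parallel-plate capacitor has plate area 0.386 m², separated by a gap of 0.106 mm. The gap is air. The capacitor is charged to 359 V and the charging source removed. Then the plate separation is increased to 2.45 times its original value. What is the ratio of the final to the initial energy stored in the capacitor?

Isolated ⇒ Q is held fixed.
C₂ = 0.408 C₁ and U = Q²/(2C), so U₂/U₁ = C₁/C₂ = 2.45.

2.45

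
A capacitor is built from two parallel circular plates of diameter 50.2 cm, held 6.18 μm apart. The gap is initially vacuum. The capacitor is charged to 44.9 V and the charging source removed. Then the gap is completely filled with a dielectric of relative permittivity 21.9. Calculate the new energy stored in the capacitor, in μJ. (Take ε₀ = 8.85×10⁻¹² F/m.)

13.0 μJ

A = π(50.2/2 cm)² = 0.198 m².
Initially C₁ = ε₀A/d = 8.85×10⁻¹² × 0.198 / 6.18×10⁻⁶ = 2.83×10⁻⁷ F.
U₁ = 2.86×10⁻⁴ J.
Isolated ⇒ Q is held fixed. C₂ = 21.9 C₁ and U = Q²/(2C), so U₂/U₁ = C₁/C₂ = 0.0457.
U₂ = 0.0457 × 2.86×10⁻⁴ = 1.30×10⁻⁵ J.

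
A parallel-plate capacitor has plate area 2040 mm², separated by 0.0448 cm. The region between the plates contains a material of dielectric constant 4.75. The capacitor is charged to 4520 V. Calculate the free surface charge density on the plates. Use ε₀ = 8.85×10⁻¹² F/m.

42.4 nC/cm²

A = 2040 mm² = 2.04×10⁻³ m².
C = κε₀A/d = 4.75 × 8.85×10⁻¹² × 2.04×10⁻³ / 4.48×10⁻⁴ = 1.91×10⁻¹⁰ F.
σ = Q/A = CV/A = 1.91×10⁻¹⁰ × 4520 / 2.04×10⁻³ = 4.24×10⁻⁴ C/m².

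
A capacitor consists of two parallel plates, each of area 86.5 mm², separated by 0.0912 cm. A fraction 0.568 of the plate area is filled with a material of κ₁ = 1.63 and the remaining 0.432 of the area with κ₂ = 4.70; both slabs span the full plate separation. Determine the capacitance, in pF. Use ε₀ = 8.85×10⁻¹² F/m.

A = 86.5 mm² = 8.65×10⁻⁵ m².
Side-by-side slabs ⇒ two capacitors in parallel, each spanning the full gap.
C₁ = κ₁ε₀A₁/d = 1.63 × 8.85×10⁻¹² × 4.91×10⁻⁵ / 9.12×10⁻⁴ = 7.77×10⁻¹³ F.
C₂ = κ₂ε₀A₂/d = 4.70 × 8.85×10⁻¹² × 3.74×10⁻⁵ / 9.12×10⁻⁴ = 1.70×10⁻¹² F.
C = C₁ + C₂ = 2.48×10⁻¹² F.

C ≈ 2.48 pF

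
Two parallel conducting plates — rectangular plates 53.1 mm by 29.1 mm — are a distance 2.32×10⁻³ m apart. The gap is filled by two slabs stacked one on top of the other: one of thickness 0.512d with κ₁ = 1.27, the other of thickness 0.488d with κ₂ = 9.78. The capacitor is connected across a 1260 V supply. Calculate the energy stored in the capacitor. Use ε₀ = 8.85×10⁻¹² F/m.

10.3 μJ

A = 53.1 × 29.1 mm² = 1.55×10⁻³ m².
Stacked slabs ⇒ two capacitors in series, each with the full plate area.
C₁ = κ₁ε₀A/d₁ = 1.27 × 8.85×10⁻¹² × 1.55×10⁻³ / 1.19×10⁻³ = 1.46×10⁻¹¹ F.
C₂ = κ₂ε₀A/d₂ = 9.78 × 8.85×10⁻¹² × 1.55×10⁻³ / 1.13×10⁻³ = 1.18×10⁻¹⁰ F.
C = (1/C₁ + 1/C₂)⁻¹ = 1.30×10⁻¹¹ F.
U = ½CV² = ½ × 1.30×10⁻¹¹ × (1260)² = 1.03×10⁻⁵ J.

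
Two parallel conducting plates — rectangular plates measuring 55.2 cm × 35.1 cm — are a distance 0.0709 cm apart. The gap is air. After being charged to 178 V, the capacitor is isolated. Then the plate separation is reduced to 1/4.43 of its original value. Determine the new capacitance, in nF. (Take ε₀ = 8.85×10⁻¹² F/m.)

A = 55.2 × 35.1 cm² = 0.194 m².
Initially C₁ = ε₀A/d = 8.85×10⁻¹² × 0.194 / 7.09×10⁻⁴ = 2.42×10⁻⁹ F.
C = ε₀A/d scales as 1/d, so C₂/C₁ = d₁/d₂ = 4.43.
C₂ = 4.43 × 2.42×10⁻⁹ = 1.07×10⁻⁸ F.

C ≈ 10.7 nF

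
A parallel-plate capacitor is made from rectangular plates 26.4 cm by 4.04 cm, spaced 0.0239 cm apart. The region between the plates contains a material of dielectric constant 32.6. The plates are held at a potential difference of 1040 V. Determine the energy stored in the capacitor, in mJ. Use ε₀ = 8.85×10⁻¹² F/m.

A = 26.4 × 4.04 cm² = 1.07×10⁻² m².
C = κε₀A/d = 32.6 × 8.85×10⁻¹² × 1.07×10⁻² / 2.39×10⁻⁴ = 1.29×10⁻⁸ F.
U = ½CV² = ½ × 1.29×10⁻⁸ × (1040)² = 6.96×10⁻³ J.

U ≈ 6.96 mJ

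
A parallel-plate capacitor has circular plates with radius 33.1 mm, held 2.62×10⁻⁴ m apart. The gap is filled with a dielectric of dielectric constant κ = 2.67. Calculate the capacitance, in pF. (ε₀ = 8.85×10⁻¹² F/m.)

C ≈ 310 pF

A = π(33.1 mm)² = 3.44×10⁻³ m².
C = κε₀A/d = 2.67 × 8.85×10⁻¹² × 3.44×10⁻³ / 2.62×10⁻⁴ = 3.10×10⁻¹⁰ F.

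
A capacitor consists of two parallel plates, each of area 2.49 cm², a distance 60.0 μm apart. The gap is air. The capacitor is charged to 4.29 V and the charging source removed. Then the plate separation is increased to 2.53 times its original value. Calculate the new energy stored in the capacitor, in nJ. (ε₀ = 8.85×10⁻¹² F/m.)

A = 2.49 cm² = 2.49×10⁻⁴ m².
Initially C₁ = ε₀A/d = 8.85×10⁻¹² × 2.49×10⁻⁴ / 6.00×10⁻⁵ = 3.67×10⁻¹¹ F.
U₁ = 3.38×10⁻¹⁰ J.
Isolated ⇒ Q is held fixed. C₂ = 0.395 C₁ and U = Q²/(2C), so U₂/U₁ = C₁/C₂ = 2.53.
U₂ = 2.53 × 3.38×10⁻¹⁰ = 8.55×10⁻¹⁰ J.

U ≈ 0.855 nJ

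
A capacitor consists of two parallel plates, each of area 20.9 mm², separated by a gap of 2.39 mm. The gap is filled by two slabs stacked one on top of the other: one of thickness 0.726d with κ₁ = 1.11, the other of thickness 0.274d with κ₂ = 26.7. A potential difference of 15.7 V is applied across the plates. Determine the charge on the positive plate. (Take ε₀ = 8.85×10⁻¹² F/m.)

A = 20.9 mm² = 2.09×10⁻⁵ m².
Stacked slabs ⇒ two capacitors in series, each with the full plate area.
C₁ = κ₁ε₀A/d₁ = 1.11 × 8.85×10⁻¹² × 2.09×10⁻⁵ / 1.74×10⁻³ = 1.18×10⁻¹³ F.
C₂ = κ₂ε₀A/d₂ = 26.7 × 8.85×10⁻¹² × 2.09×10⁻⁵ / 6.55×10⁻⁴ = 7.54×10⁻¹² F.
C = (1/C₁ + 1/C₂)⁻¹ = 1.16×10⁻¹³ F.
Q = CV = 1.16×10⁻¹³ × 15.7 = 1.83×10⁻¹² C.

1.83 pC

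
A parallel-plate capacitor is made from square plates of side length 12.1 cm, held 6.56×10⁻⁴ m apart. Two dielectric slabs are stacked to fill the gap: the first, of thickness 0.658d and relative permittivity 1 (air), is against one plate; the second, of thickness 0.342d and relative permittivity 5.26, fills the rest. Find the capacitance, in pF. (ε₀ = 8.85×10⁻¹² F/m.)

A = (12.1 cm)² = 1.46×10⁻² m².
Stacked slabs ⇒ two capacitors in series, each with the full plate area.
C₁ = κ₁ε₀A/d₁ = 1.00 × 8.85×10⁻¹² × 1.46×10⁻² / 4.32×10⁻⁴ = 3.00×10⁻¹⁰ F.
C₂ = κ₂ε₀A/d₂ = 5.26 × 8.85×10⁻¹² × 1.46×10⁻² / 2.24×10⁻⁴ = 3.04×10⁻⁹ F.
C = (1/C₁ + 1/C₂)⁻¹ = 2.73×10⁻¹⁰ F.

273 pF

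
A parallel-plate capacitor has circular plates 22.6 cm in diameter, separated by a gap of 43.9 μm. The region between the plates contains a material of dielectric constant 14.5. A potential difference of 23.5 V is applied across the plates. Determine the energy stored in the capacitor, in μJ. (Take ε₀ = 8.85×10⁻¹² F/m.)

A = π(22.6/2 cm)² = 4.01×10⁻² m².
C = κε₀A/d = 14.5 × 8.85×10⁻¹² × 4.01×10⁻² / 4.39×10⁻⁵ = 1.17×10⁻⁷ F.
U = ½CV² = ½ × 1.17×10⁻⁷ × (23.5)² = 3.24×10⁻⁵ J.

32.4 μJ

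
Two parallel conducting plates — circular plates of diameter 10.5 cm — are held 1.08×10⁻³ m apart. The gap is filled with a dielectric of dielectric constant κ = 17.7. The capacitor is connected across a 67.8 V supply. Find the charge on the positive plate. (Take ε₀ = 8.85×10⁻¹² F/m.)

A = π(10.5/2 cm)² = 8.66×10⁻³ m².
C = κε₀A/d = 17.7 × 8.85×10⁻¹² × 8.66×10⁻³ / 1.08×10⁻³ = 1.26×10⁻⁹ F.
Q = CV = 1.26×10⁻⁹ × 67.8 = 8.52×10⁻⁸ C.

Q ≈ 85.2 nC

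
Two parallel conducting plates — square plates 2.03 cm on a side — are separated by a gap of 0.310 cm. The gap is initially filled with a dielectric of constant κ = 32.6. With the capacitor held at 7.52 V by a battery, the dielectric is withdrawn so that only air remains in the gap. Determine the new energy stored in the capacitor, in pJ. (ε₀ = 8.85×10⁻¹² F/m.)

33.3 pJ

A = (2.03 cm)² = 4.12×10⁻⁴ m².
Initially C₁ = κε₀A/d = 32.6 × 8.85×10⁻¹² × 4.12×10⁻⁴ / 3.10×10⁻³ = 3.84×10⁻¹¹ F.
U₁ = 1.08×10⁻⁹ J.
Battery connected ⇒ V is held fixed. C₂ = 0.0307 C₁ and U = ½CV², so U₂/U₁ = C₂/C₁ = 0.0307.
U₂ = 0.0307 × 1.08×10⁻⁹ = 3.33×10⁻¹¹ J.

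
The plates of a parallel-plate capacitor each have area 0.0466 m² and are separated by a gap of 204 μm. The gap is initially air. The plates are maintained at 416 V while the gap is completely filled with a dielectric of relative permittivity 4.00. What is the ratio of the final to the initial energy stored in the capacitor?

Battery connected ⇒ V is held fixed.
C₂ = 4.00 C₁ and U = ½CV², so U₂/U₁ = C₂/C₁ = 4.00.

4.00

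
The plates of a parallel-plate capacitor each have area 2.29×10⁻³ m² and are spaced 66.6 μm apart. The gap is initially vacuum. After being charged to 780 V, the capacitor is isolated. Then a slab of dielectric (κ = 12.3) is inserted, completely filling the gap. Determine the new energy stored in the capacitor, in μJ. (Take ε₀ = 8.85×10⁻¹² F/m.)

Initially C₁ = ε₀A/d = 8.85×10⁻¹² × 2.29×10⁻³ / 6.66×10⁻⁵ = 3.04×10⁻¹⁰ F.
U₁ = 9.26×10⁻⁵ J.
Isolated ⇒ Q is held fixed. C₂ = 12.3 C₁ and U = Q²/(2C), so U₂/U₁ = C₁/C₂ = 0.0813.
U₂ = 0.0813 × 9.26×10⁻⁵ = 7.53×10⁻⁶ J.

U ≈ 7.53 μJ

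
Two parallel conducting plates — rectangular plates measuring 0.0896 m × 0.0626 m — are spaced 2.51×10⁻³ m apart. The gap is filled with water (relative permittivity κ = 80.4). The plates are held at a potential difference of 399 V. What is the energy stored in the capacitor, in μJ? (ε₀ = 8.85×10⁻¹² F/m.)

A = 0.0896 × 0.0626 m² = 5.61×10⁻³ m².
C = κε₀A/d = 80.4 × 8.85×10⁻¹² × 5.61×10⁻³ / 2.51×10⁻³ = 1.59×10⁻⁹ F.
U = ½CV² = ½ × 1.59×10⁻⁹ × (399)² = 1.27×10⁻⁴ J.

U ≈ 127 μJ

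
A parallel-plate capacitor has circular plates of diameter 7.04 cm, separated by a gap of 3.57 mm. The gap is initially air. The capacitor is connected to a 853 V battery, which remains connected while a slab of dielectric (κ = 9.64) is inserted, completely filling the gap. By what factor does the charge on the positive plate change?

Q₂/Q₁ ≈ 9.64

Battery connected ⇒ V is held fixed.
C₂ = 9.64 C₁ and Q = CV, so Q₂/Q₁ = C₂/C₁ = 9.64.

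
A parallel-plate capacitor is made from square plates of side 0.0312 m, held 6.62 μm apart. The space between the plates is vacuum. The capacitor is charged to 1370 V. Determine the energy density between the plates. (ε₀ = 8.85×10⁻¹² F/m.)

E = V/d = 1370 / 6.62×10⁻⁶ = 2.07×10⁸ V/m.
u = ½ε₀E² = ½ × 8.85×10⁻¹² × (2.07×10⁸)² = 1.90×10⁵ J/m³.

1.90×10¹¹ μJ/m³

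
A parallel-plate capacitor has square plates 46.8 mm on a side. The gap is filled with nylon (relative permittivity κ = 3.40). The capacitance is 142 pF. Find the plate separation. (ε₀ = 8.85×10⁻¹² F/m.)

A = (46.8 mm)² = 2.19×10⁻³ m².
d = κε₀A/C = 3.40 × 8.85×10⁻¹² × 2.19×10⁻³ / 1.42×10⁻¹⁰ = 4.64×10⁻⁴ m.

464 μm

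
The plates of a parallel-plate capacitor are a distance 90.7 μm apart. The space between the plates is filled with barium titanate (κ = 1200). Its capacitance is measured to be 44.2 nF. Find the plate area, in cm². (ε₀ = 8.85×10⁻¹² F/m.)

A = Cd/(κε₀) = 4.42×10⁻⁸ × 9.07×10⁻⁵ / (1200 × 8.85×10⁻¹²) = 3.77×10⁻⁴ m².

3.77 cm²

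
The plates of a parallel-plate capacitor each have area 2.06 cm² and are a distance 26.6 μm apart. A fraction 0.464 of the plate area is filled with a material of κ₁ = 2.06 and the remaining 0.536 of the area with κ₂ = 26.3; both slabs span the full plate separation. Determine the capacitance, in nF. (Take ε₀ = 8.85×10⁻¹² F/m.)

A = 2.06 cm² = 2.06×10⁻⁴ m².
Side-by-side slabs ⇒ two capacitors in parallel, each spanning the full gap.
C₁ = κ₁ε₀A₁/d = 2.06 × 8.85×10⁻¹² × 9.56×10⁻⁵ / 2.66×10⁻⁵ = 6.55×10⁻¹¹ F.
C₂ = κ₂ε₀A₂/d = 26.3 × 8.85×10⁻¹² × 1.10×10⁻⁴ / 2.66×10⁻⁵ = 9.66×10⁻¹⁰ F.
C = C₁ + C₂ = 1.03×10⁻⁹ F.

C ≈ 1.03 nF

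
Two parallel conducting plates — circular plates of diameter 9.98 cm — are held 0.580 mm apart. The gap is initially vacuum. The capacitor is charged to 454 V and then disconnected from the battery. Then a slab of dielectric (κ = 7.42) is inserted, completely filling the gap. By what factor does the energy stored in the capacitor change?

Isolated ⇒ Q is held fixed.
C₂ = 7.42 C₁ and U = Q²/(2C), so U₂/U₁ = C₁/C₂ = 0.135.

U₂/U₁ ≈ 0.135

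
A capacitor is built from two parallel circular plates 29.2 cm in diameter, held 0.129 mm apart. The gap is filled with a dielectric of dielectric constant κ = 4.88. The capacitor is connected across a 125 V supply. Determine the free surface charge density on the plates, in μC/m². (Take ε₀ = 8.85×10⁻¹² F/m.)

A = π(29.2/2 cm)² = 6.70×10⁻² m².
C = κε₀A/d = 4.88 × 8.85×10⁻¹² × 6.70×10⁻² / 1.29×10⁻⁴ = 2.24×10⁻⁸ F.
σ = Q/A = CV/A = 2.24×10⁻⁸ × 125 / 6.70×10⁻² = 4.18×10⁻⁵ C/m².

σ ≈ 41.8 μC/m²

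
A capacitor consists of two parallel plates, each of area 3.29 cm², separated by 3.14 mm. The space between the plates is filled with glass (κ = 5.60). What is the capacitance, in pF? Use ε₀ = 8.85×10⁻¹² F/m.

C ≈ 5.19 pF

A = 3.29 cm² = 3.29×10⁻⁴ m².
C = κε₀A/d = 5.60 × 8.85×10⁻¹² × 3.29×10⁻⁴ / 3.14×10⁻³ = 5.19×10⁻¹² F.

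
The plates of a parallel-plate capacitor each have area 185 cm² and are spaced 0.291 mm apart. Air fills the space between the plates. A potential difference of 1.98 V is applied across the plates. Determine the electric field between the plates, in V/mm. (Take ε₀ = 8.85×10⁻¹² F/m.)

E = V/d = 1.98 / 2.91×10⁻⁴ = 6.80×10³ V/m.

6.80 V/mm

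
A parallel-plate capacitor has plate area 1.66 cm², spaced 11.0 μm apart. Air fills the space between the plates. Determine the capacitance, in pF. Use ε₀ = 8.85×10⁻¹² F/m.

C ≈ 134 pF

A = 1.66 cm² = 1.66×10⁻⁴ m².
C = ε₀A/d = 8.85×10⁻¹² × 1.66×10⁻⁴ / 1.10×10⁻⁵ = 1.34×10⁻¹⁰ F.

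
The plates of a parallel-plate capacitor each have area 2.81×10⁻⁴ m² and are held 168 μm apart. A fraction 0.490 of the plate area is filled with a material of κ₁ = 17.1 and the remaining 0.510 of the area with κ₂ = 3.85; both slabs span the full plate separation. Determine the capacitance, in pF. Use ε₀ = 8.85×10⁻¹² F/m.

C ≈ 153 pF

Side-by-side slabs ⇒ two capacitors in parallel, each spanning the full gap.
C₁ = κ₁ε₀A₁/d = 17.1 × 8.85×10⁻¹² × 1.38×10⁻⁴ / 1.68×10⁻⁴ = 1.24×10⁻¹⁰ F.
C₂ = κ₂ε₀A₂/d = 3.85 × 8.85×10⁻¹² × 1.43×10⁻⁴ / 1.68×10⁻⁴ = 2.91×10⁻¹¹ F.
C = C₁ + C₂ = 1.53×10⁻¹⁰ F.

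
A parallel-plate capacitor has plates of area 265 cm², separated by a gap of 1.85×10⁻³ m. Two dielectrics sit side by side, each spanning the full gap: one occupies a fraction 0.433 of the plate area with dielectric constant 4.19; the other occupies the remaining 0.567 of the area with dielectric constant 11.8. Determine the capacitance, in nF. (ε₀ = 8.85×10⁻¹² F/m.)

C ≈ 1.08 nF

A = 265 cm² = 2.65×10⁻² m².
Side-by-side slabs ⇒ two capacitors in parallel, each spanning the full gap.
C₁ = κ₁ε₀A₁/d = 4.19 × 8.85×10⁻¹² × 1.15×10⁻² / 1.85×10⁻³ = 2.30×10⁻¹⁰ F.
C₂ = κ₂ε₀A₂/d = 11.8 × 8.85×10⁻¹² × 1.50×10⁻² / 1.85×10⁻³ = 8.48×10⁻¹⁰ F.
C = C₁ + C₂ = 1.08×10⁻⁹ F.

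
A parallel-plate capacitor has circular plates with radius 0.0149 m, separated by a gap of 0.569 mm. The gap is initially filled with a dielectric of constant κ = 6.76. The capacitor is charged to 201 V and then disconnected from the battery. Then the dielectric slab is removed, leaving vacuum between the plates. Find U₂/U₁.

Isolated ⇒ Q is held fixed.
C₂ = 0.148 C₁ and U = Q²/(2C), so U₂/U₁ = C₁/C₂ = 6.76.

U₂/U₁ ≈ 6.76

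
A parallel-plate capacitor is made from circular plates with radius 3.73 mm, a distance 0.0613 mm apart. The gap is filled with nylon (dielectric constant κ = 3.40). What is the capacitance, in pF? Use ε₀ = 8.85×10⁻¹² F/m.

C ≈ 21.5 pF

A = π(3.73 mm)² = 4.37×10⁻⁵ m².
C = κε₀A/d = 3.40 × 8.85×10⁻¹² × 4.37×10⁻⁵ / 6.13×10⁻⁵ = 2.15×10⁻¹¹ F.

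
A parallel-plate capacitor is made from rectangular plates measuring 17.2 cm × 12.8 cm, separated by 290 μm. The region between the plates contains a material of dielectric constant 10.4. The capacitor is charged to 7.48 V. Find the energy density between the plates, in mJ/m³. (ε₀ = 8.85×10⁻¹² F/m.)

u ≈ 30.6 mJ/m³

E = V/d = 7.48 / 2.90×10⁻⁴ = 2.58×10⁴ V/m.
u = ½κε₀E² = ½ × 10.4 × 8.85×10⁻¹² × (2.58×10⁴)² = 3.06×10⁻² J/m³.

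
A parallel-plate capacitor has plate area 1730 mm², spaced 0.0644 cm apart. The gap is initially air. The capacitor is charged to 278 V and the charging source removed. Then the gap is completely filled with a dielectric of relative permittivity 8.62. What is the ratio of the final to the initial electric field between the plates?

E₂/E₁ ≈ 0.116

Isolated ⇒ Q is held fixed.
V₂ = Q/C₂ = V₁/8.62; E = V/d, so E₂/E₁ = (V₂/V₁)(d₁/d₂) = 0.116.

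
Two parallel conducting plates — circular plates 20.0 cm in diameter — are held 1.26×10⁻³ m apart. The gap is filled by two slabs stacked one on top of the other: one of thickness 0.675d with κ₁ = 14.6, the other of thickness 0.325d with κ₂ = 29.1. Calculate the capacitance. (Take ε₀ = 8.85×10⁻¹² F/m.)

A = π(20.0/2 cm)² = 3.14×10⁻² m².
Stacked slabs ⇒ two capacitors in series, each with the full plate area.
C₁ = κ₁ε₀A/d₁ = 14.6 × 8.85×10⁻¹² × 3.14×10⁻² / 8.51×10⁻⁴ = 4.77×10⁻⁹ F.
C₂ = κ₂ε₀A/d₂ = 29.1 × 8.85×10⁻¹² × 3.14×10⁻² / 4.09×10⁻⁴ = 1.98×10⁻⁸ F.
C = (1/C₁ + 1/C₂)⁻¹ = 3.84×10⁻⁹ F.

C ≈ 3.84 nF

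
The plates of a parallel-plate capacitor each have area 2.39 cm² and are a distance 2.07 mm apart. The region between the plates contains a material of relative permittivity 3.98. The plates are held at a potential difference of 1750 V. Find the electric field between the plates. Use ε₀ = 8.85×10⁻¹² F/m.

E ≈ 0.845 MV/m

E = V/d = 1750 / 2.07×10⁻³ = 8.45×10⁵ V/m.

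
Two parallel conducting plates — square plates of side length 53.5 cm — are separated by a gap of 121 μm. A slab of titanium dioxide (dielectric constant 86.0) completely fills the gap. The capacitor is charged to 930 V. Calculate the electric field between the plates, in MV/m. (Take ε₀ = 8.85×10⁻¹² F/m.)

E = V/d = 930 / 1.21×10⁻⁴ = 7.69×10⁶ V/m.

7.69 MV/m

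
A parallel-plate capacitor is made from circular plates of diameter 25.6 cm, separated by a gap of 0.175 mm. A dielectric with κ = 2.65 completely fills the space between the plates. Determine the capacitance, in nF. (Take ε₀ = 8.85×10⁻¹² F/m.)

A = π(25.6/2 cm)² = 5.15×10⁻² m².
C = κε₀A/d = 2.65 × 8.85×10⁻¹² × 5.15×10⁻² / 1.75×10⁻⁴ = 6.90×10⁻⁹ F.

C ≈ 6.90 nF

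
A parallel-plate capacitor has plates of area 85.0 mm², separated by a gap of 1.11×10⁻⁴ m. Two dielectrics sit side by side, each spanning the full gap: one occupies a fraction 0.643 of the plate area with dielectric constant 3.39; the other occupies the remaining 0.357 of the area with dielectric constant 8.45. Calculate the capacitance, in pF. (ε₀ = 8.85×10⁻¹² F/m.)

A = 85.0 mm² = 8.50×10⁻⁵ m².
Side-by-side slabs ⇒ two capacitors in parallel, each spanning the full gap.
C₁ = κ₁ε₀A₁/d = 3.39 × 8.85×10⁻¹² × 5.47×10⁻⁵ / 1.11×10⁻⁴ = 1.48×10⁻¹¹ F.
C₂ = κ₂ε₀A₂/d = 8.45 × 8.85×10⁻¹² × 3.03×10⁻⁵ / 1.11×10⁻⁴ = 2.04×10⁻¹¹ F.
C = C₁ + C₂ = 3.52×10⁻¹¹ F.

35.2 pF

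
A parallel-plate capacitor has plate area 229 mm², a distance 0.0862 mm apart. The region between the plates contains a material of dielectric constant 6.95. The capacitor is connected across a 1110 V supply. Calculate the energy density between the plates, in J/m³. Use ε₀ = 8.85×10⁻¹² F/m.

E = V/d = 1110 / 8.62×10⁻⁵ = 1.29×10⁷ V/m.
u = ½κε₀E² = ½ × 6.95 × 8.85×10⁻¹² × (1.29×10⁷)² = 5.10×10³ J/m³.

5100 J/m³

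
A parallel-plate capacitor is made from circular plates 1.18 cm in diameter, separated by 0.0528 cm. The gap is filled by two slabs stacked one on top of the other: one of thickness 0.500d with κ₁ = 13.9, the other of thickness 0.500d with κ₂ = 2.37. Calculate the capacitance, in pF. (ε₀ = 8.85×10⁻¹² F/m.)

A = π(1.18/2 cm)² = 1.09×10⁻⁴ m².
Stacked slabs ⇒ two capacitors in series, each with the full plate area.
C₁ = κ₁ε₀A/d₁ = 13.9 × 8.85×10⁻¹² × 1.09×10⁻⁴ / 2.64×10⁻⁴ = 5.10×10⁻¹¹ F.
C₂ = κ₂ε₀A/d₂ = 2.37 × 8.85×10⁻¹² × 1.09×10⁻⁴ / 2.64×10⁻⁴ = 8.69×10⁻¹² F.
C = (1/C₁ + 1/C₂)⁻¹ = 7.42×10⁻¹² F.

C ≈ 7.42 pF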